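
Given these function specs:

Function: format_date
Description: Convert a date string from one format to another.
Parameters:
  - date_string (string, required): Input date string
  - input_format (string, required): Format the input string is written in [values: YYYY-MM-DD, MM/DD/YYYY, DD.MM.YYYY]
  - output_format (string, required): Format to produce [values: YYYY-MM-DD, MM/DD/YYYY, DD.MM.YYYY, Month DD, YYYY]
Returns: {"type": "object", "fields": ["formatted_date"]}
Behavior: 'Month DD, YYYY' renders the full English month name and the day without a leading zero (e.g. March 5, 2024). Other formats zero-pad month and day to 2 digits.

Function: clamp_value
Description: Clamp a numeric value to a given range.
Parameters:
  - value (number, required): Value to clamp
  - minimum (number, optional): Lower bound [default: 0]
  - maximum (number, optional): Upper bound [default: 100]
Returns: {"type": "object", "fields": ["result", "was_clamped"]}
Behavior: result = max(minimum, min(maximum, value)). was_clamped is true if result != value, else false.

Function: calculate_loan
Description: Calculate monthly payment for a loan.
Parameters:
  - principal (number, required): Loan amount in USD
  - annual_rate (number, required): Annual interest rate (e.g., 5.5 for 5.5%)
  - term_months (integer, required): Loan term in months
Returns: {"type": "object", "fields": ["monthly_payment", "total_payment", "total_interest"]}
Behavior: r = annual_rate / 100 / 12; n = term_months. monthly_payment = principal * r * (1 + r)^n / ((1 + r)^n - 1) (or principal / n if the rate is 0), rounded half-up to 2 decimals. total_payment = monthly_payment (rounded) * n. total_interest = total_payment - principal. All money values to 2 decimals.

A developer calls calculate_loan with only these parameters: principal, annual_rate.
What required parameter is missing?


Required parameters: principal, annual_rate, term_months
Provided: principal, annual_rate
Missing: term_months
term_months


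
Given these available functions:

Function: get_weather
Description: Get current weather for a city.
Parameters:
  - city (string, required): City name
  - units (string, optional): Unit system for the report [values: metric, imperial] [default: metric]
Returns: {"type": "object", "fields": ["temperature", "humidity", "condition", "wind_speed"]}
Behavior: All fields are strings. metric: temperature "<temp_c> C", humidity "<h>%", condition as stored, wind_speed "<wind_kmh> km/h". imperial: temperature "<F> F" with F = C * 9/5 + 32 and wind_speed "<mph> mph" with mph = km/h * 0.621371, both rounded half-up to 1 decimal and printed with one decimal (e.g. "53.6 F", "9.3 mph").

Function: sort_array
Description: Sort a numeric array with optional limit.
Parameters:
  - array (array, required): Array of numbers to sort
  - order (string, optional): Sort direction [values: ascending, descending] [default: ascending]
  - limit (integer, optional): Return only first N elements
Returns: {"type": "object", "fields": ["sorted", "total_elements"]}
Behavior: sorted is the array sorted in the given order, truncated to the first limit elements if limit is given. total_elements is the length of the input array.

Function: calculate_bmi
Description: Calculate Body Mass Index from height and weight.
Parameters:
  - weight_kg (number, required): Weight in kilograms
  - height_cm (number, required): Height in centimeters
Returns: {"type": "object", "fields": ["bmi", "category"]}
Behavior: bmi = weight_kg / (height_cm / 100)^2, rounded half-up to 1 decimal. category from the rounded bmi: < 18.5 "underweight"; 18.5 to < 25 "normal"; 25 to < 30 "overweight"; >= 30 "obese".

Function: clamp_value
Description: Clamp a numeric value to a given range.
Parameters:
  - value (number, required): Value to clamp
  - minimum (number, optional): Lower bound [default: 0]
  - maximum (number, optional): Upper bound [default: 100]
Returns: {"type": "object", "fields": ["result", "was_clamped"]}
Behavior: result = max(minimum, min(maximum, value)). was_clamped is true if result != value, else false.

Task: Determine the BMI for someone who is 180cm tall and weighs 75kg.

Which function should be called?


The task needs a function whose description is: Calculate Body Mass Index from height and weight.
calculate_bmi


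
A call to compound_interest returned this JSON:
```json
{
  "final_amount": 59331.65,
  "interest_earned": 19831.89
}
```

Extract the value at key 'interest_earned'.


19831.89


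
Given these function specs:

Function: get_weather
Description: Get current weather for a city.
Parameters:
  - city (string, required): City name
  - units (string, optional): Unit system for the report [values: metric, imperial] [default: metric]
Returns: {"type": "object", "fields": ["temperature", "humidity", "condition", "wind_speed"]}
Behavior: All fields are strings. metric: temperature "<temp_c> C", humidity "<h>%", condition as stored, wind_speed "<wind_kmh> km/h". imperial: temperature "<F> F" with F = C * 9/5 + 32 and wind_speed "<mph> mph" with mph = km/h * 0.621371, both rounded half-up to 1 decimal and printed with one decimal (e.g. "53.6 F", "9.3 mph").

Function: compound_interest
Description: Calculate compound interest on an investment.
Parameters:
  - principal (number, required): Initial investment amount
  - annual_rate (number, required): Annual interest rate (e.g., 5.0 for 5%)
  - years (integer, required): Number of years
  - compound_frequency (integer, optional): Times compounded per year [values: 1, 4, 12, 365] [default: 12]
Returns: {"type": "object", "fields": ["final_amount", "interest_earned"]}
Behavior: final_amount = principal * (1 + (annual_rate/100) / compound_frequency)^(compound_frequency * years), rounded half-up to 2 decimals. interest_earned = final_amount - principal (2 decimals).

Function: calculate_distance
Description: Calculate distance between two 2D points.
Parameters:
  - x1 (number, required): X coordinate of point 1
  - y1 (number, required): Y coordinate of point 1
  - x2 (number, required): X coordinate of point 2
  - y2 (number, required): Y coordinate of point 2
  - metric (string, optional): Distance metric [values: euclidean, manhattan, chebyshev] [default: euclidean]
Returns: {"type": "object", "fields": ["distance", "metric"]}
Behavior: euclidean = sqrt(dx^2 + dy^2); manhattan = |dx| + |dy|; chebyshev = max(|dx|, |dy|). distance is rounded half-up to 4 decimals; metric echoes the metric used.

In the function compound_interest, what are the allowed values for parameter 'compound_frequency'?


The compound_interest spec declares:
  - compound_frequency (integer, optional): Times compounded per year [values: 1, 4, 12, 365] [default: 12]
Allowed values:
1, 4, 12, 365


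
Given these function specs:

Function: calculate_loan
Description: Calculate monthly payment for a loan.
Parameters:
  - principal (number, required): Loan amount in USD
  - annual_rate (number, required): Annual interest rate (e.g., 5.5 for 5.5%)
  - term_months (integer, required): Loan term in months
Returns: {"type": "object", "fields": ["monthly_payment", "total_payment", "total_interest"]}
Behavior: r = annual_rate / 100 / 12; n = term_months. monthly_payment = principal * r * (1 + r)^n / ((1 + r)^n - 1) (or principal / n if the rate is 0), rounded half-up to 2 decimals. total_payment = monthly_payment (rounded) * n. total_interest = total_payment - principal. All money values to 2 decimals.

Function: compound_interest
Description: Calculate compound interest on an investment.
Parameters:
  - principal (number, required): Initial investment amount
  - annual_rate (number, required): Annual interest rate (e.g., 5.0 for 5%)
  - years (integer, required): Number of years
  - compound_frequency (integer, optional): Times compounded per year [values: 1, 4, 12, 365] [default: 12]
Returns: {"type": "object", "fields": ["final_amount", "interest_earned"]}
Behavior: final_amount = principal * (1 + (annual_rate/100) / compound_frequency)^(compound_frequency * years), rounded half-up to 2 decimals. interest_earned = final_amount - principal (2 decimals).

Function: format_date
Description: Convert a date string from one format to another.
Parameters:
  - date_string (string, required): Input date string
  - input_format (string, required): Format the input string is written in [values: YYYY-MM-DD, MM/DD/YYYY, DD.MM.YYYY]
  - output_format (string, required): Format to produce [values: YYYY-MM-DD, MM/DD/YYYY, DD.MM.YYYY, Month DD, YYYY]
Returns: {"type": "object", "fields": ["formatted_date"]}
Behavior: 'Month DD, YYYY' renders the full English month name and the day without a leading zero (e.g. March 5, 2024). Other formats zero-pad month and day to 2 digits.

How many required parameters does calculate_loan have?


Parameters of calculate_loan: principal (required), annual_rate (required), term_months (required)
Required count:
3


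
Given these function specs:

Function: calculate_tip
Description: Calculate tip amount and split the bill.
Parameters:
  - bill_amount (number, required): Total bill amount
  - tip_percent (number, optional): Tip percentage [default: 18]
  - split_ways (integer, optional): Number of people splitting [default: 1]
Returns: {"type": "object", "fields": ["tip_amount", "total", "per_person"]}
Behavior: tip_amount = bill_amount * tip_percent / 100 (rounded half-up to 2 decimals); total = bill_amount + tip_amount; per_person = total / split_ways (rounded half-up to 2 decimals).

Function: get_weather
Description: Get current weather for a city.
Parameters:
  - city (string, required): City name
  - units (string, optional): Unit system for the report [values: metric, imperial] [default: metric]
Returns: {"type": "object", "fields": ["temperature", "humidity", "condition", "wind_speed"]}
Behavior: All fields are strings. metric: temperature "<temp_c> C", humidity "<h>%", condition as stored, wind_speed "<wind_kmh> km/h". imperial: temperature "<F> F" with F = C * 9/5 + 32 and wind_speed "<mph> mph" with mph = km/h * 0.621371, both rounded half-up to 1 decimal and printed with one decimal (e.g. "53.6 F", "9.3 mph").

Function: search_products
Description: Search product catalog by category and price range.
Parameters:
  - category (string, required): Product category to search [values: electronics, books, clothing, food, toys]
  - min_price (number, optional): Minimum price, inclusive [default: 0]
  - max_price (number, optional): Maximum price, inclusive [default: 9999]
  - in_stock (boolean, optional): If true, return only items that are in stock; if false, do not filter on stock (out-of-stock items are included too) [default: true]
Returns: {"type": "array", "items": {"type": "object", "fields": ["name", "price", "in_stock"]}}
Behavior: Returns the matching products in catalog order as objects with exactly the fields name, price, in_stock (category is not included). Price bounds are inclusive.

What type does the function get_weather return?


The get_weather spec declares Returns: {"type": "object", "fields": ["temperature", "humidity", "condition", "wind_speed"]}
Type:
object


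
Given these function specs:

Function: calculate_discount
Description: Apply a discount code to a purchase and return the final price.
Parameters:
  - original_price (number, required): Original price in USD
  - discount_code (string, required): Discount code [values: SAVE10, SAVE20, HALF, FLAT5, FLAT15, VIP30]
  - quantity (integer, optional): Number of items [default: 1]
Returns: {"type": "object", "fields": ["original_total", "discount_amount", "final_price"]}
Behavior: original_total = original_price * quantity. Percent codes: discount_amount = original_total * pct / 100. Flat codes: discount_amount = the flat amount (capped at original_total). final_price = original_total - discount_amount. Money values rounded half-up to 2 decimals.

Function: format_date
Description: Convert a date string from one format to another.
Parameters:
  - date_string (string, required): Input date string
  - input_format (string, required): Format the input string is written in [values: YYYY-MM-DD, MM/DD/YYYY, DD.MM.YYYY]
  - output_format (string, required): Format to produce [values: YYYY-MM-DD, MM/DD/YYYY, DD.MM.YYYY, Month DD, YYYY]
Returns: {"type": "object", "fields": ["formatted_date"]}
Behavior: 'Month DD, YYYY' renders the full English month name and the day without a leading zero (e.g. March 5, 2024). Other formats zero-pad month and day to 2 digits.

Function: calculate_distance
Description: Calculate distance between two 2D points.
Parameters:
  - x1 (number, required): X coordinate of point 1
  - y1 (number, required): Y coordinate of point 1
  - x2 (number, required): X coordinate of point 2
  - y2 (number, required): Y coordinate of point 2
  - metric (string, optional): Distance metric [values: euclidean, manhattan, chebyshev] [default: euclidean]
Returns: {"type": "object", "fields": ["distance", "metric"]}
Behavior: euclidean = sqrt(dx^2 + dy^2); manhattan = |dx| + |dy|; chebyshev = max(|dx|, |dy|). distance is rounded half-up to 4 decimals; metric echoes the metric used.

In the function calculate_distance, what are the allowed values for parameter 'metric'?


The calculate_distance spec declares:
  - metric (string, optional): Distance metric [values: euclidean, manhattan, chebyshev] [default: euclidean]
Allowed values:
euclidean, manhattan, chebyshev


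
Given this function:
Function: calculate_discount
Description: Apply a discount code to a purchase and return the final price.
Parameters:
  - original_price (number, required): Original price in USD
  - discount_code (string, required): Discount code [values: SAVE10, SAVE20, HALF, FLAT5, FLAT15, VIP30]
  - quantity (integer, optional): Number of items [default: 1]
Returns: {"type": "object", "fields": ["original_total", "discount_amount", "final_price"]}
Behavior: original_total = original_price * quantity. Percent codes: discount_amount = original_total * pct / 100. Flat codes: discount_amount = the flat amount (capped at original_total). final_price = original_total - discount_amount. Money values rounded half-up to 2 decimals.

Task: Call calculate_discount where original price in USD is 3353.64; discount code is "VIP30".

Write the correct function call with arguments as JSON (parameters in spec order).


Mapping each described value to its parameter name:
  'Original price in USD' -> original_price = 3353.64
  'Discount code' -> discount_code = "VIP30"
calculate_discount({"original_price": 3353.64, "discount_code": "VIP30"})


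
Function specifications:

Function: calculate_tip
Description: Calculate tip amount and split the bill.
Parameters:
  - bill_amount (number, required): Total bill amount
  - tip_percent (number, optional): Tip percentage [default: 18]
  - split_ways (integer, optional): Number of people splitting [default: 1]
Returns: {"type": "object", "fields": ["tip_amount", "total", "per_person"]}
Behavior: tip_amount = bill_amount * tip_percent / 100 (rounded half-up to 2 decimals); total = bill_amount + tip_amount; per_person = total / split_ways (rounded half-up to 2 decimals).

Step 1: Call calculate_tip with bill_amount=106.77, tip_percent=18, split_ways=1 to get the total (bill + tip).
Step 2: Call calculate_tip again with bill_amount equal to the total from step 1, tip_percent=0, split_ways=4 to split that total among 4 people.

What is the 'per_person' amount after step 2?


Step 1: calculate_tip(bill_amount=106.77, tip_percent=18, split_ways=1)
  tip_amount = 106.77 * 18/100 = 19.2186 -> 19.22
  total = 106.77 + 19.22 = 125.99
  per_person = 125.99 / 1 = 125.99 -> 125.99
  -> total = 125.99
Step 2: calculate_tip(bill_amount=125.99, tip_percent=0, split_ways=4)
  tip_amount = 125.99 * 0/100 = 0 -> 0.00
  total = 125.99 + 0.00 = 125.99
  per_person = 125.99 / 4 = 31.4975 -> 31.50
  -> per_person = 31.50
$31.50


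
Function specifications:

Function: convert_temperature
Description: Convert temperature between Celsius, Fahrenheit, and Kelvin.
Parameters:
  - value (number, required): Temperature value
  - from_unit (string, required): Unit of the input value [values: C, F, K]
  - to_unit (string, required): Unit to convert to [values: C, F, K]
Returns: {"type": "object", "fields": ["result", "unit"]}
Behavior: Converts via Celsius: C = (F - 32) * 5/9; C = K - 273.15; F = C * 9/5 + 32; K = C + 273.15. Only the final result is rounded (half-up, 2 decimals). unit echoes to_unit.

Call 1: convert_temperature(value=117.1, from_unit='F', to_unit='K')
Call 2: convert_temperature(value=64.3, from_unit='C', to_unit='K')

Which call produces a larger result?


Call 1:
  To C: (117.1 - 32) * 5/9 = 47.277778
  To K: 47.277778 + 273.15 = 320.427778
  Round to 2 decimals: 320.43
  -> 320.43 K
Call 2:
  Input already in C: 64.3
  To K: 64.3 + 273.15 = 337.45
  Round to 2 decimals: 337.45
  -> 337.45 K
Call 2 (337.45 K)


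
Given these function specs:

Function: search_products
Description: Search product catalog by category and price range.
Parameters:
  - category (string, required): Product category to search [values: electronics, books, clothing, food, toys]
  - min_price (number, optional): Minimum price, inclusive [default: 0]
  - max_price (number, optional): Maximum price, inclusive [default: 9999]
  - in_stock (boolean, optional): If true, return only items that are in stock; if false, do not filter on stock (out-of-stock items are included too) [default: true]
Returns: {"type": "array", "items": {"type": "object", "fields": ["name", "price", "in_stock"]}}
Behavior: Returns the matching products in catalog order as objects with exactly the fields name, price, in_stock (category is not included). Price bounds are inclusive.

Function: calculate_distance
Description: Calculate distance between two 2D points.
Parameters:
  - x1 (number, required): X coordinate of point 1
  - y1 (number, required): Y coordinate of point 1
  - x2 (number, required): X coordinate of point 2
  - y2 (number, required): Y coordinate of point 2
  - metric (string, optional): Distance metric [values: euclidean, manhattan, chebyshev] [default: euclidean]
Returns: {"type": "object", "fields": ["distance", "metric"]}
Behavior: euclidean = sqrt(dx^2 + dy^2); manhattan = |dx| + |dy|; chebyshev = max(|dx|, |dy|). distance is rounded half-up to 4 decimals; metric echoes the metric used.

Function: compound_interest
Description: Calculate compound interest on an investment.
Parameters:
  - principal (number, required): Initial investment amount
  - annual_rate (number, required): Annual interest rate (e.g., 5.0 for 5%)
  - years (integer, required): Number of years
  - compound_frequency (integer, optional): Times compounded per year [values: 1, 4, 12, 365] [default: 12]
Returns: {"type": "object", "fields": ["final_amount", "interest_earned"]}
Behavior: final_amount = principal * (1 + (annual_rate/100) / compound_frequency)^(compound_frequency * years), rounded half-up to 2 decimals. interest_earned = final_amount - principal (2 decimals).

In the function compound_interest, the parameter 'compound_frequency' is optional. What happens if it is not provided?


The compound_interest spec declares:
  - compound_frequency (integer, optional): Times compounded per year [values: 1, 4, 12, 365] [default: 12]
It defaults to 12


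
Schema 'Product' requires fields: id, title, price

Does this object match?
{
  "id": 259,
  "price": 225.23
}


Checking required fields...
Missing: title
Invalid - missing required field 'title'


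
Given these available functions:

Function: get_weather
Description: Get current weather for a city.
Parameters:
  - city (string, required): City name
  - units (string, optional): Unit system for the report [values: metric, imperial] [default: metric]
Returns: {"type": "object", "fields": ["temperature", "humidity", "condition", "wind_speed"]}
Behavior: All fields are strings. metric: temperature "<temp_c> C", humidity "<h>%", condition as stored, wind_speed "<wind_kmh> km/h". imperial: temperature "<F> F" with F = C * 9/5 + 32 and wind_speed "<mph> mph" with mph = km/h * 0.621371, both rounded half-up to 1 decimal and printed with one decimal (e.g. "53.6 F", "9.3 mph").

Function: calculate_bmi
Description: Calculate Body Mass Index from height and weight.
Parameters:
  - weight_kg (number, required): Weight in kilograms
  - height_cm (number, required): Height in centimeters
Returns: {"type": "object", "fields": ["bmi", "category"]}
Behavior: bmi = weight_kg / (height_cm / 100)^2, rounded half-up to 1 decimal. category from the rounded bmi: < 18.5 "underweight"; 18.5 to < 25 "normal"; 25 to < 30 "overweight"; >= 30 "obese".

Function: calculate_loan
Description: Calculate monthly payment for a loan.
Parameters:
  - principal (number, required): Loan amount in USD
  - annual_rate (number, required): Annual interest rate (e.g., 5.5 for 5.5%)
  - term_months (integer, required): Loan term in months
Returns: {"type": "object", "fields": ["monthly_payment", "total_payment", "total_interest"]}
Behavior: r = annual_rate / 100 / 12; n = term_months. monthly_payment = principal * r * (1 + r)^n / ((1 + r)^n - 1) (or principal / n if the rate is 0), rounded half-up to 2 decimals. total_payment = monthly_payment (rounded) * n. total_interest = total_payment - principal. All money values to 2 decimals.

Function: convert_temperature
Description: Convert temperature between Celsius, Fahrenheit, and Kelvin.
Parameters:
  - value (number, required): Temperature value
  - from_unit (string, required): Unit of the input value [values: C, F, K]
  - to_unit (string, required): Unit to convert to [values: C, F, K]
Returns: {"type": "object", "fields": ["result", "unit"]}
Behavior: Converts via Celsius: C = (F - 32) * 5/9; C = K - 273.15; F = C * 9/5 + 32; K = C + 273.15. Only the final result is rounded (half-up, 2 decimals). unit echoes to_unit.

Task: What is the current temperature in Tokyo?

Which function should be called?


The task needs a function whose description is: Get current weather for a city.
get_weather


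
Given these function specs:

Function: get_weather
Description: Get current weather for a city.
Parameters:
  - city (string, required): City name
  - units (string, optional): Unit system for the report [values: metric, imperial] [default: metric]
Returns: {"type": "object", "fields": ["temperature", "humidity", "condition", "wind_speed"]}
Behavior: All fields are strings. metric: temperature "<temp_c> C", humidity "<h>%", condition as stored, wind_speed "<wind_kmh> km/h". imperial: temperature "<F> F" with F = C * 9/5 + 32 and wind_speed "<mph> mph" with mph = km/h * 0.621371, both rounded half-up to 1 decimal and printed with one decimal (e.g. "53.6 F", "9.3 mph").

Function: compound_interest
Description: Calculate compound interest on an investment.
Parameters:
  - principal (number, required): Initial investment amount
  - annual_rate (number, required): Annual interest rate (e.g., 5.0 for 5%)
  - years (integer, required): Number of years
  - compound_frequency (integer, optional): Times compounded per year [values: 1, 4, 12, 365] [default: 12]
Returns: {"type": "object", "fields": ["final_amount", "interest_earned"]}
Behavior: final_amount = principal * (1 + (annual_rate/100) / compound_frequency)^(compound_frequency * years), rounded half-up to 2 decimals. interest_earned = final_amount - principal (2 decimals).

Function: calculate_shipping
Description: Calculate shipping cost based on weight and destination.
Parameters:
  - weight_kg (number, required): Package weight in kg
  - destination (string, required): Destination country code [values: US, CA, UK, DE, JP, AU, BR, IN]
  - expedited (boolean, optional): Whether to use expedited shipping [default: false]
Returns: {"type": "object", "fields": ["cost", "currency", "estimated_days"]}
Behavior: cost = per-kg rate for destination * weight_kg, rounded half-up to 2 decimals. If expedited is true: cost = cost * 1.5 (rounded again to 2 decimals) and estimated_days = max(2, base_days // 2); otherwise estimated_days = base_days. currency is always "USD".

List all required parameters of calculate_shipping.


Parameters of calculate_shipping and their required/optional flag:
  weight_kg: required
  destination: required
  expedited: optional
destination, weight_kg


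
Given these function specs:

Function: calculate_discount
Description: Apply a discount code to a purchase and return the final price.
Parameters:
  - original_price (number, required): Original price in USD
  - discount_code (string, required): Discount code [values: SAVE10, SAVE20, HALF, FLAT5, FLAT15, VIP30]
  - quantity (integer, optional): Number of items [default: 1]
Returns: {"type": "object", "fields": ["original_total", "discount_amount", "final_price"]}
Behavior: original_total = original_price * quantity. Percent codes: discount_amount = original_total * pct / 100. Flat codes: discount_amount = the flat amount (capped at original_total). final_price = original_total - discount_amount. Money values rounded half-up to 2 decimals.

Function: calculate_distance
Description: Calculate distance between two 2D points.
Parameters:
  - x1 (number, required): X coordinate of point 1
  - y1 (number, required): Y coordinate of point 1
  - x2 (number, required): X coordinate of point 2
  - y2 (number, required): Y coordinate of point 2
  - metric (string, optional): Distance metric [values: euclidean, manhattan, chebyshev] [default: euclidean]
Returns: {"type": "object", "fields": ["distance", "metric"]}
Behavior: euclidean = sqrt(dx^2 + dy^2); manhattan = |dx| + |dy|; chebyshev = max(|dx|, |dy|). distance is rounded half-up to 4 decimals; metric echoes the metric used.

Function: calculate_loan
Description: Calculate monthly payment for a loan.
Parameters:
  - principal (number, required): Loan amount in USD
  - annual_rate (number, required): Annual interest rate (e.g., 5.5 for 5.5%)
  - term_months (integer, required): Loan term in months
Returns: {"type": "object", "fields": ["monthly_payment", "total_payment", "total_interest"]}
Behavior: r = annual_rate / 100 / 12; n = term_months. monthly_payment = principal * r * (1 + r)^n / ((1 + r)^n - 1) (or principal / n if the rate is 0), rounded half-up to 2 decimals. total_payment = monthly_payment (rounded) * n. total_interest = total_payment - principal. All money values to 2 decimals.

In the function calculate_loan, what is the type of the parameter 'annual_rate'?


The calculate_loan spec declares:
  - annual_rate (number, required): Annual interest rate (e.g., 5.5 for 5.5%)
Type:
number


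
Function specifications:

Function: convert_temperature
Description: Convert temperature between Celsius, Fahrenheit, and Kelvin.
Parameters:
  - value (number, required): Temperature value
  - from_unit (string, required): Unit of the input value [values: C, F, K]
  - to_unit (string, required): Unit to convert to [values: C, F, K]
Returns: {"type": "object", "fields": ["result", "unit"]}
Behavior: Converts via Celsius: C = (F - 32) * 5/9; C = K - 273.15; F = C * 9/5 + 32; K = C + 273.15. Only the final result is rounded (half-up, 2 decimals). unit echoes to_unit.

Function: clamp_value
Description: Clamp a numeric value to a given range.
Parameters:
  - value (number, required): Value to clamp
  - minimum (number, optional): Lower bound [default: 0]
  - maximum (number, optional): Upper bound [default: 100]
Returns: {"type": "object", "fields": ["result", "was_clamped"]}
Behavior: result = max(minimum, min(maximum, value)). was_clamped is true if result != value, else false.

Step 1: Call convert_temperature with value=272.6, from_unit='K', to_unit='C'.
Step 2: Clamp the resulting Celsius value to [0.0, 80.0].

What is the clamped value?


Step 1: convert_temperature(value=272.6, from_unit=K, to_unit=C)
  To C: 272.6 - 273.15 = -0.55
  Target is C: -0.55
  Round to 2 decimals: -0.55
  -> result = -0.55 C
Step 2: clamp_value(value=-0.55, minimum=0.0, maximum=80.0)
  result = max(0.0, min(80.0, -0.55)) = max(0.0, -0.55) = 0.0
  was_clamped = (0.0 != -0.55) = true
  -> result = 0.0
0.0


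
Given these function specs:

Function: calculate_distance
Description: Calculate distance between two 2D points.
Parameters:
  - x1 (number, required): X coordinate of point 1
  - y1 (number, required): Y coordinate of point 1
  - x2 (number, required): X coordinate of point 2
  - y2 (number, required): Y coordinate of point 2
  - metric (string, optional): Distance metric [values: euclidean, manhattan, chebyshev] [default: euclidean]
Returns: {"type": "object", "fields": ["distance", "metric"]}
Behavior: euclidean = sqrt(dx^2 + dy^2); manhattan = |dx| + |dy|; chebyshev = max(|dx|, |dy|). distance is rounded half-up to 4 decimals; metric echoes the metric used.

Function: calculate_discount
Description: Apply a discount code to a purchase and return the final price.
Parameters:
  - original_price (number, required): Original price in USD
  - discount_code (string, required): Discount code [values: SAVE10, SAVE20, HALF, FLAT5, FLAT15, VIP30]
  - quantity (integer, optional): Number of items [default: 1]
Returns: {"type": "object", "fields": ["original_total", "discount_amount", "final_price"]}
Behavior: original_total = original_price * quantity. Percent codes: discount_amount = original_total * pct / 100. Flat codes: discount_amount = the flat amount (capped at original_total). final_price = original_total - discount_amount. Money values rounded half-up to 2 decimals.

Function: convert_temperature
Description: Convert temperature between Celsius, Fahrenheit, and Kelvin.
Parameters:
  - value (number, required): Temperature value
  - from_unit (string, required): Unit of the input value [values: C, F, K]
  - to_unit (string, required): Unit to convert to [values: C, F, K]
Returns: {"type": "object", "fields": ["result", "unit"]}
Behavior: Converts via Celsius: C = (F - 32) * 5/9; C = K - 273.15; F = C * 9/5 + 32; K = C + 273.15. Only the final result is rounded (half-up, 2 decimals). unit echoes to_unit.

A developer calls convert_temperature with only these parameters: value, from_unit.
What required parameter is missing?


Required parameters: value, from_unit, to_unit
Provided: value, from_unit
Missing: to_unit
to_unit


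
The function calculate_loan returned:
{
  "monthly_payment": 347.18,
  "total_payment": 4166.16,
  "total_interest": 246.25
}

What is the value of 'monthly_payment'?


347.18


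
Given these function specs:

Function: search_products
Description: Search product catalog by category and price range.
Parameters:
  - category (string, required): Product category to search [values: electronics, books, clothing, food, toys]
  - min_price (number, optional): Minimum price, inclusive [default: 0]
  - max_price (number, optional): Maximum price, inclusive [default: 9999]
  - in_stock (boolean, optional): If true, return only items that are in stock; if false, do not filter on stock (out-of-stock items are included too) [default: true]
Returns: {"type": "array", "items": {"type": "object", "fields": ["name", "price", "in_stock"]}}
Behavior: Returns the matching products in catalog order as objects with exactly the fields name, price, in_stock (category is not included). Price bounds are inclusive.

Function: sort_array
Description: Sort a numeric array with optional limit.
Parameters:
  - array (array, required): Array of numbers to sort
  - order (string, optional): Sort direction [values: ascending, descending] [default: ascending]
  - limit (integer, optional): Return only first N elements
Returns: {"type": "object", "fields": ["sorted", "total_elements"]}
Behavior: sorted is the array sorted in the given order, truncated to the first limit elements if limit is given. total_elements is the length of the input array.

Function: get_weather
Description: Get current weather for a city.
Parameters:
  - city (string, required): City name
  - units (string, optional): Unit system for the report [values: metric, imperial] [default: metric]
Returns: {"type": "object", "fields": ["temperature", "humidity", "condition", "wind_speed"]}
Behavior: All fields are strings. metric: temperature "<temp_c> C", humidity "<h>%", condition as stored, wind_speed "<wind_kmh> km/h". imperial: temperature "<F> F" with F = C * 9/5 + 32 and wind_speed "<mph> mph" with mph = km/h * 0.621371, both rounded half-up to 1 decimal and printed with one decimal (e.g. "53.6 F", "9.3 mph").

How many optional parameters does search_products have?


Parameters of search_products: category (required), min_price (optional), max_price (optional), in_stock (optional)
Optional count:
3


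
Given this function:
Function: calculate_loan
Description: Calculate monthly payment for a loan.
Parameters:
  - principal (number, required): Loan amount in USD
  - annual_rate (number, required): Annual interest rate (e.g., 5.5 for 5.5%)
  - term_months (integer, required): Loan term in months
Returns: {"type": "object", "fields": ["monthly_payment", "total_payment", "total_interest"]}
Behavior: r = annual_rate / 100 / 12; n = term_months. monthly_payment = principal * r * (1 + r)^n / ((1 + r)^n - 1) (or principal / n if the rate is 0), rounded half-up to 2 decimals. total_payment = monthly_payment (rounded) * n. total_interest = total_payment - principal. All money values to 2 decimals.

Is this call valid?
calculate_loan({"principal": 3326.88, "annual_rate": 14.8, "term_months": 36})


Checking all required parameters present and types match... All valid.
Valid


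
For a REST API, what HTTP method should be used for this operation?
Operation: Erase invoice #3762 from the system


GET = read, POST = create, PUT = update/replace, DELETE = remove
This operation is a removal.
DELETE


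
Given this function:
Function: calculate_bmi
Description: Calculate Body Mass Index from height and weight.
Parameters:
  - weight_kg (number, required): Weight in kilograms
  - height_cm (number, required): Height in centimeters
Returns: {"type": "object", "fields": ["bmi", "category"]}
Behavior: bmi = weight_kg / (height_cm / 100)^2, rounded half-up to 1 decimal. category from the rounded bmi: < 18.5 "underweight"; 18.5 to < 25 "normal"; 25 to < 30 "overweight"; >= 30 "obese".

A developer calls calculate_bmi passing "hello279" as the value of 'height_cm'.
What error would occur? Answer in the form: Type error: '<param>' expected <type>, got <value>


Spec: 'height_cm' is declared as number; "hello279" is a string.
Type error: 'height_cm' expected number, got "hello279"


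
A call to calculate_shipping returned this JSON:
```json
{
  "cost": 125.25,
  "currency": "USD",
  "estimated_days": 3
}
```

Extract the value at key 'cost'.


125.25


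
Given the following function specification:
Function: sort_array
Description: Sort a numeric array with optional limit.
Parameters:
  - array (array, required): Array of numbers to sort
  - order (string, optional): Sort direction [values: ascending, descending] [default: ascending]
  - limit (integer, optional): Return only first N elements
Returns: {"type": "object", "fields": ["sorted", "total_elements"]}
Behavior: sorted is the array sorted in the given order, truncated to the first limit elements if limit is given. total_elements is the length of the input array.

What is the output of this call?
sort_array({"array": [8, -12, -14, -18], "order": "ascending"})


sorted ascending: [-18, -14, -12, 8]
total_elements = len(input) = 4
Output:
{"sorted": [-18, -14, -12, 8], "total_elements": 4}


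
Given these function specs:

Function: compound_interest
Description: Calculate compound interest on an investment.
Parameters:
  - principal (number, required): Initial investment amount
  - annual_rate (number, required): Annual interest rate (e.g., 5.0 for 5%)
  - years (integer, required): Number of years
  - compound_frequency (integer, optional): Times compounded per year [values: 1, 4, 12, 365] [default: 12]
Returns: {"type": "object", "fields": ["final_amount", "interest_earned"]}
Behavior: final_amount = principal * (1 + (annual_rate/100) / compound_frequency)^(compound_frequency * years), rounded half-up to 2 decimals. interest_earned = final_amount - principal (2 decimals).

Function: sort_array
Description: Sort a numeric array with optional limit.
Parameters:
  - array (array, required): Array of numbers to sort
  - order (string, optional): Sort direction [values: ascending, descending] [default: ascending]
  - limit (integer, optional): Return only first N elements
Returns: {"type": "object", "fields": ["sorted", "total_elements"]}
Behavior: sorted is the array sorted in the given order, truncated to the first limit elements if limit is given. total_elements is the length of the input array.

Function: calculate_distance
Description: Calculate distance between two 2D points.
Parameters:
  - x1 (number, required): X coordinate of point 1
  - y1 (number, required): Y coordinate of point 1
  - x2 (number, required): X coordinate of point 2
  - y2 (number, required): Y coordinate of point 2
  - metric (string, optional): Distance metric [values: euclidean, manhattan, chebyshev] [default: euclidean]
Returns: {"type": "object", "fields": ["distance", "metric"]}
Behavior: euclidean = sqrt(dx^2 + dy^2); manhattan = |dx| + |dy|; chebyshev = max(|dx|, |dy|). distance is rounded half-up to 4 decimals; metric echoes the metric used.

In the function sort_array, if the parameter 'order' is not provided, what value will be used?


The sort_array spec declares:
  - order (string, optional): Sort direction [values: ascending, descending] [default: ascending]
Default:
ascending


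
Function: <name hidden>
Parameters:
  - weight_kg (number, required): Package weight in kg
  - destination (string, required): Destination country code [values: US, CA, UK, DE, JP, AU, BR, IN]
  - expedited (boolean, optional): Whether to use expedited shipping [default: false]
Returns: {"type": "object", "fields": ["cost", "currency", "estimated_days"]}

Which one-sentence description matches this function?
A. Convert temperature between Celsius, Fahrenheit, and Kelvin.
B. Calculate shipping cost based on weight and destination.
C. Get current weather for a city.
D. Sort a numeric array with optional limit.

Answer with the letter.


Parameters weight_kg, destination, expedited and return ["cost", "currency", "estimated_days"] fit: Calculate shipping cost based on weight and destination.
B


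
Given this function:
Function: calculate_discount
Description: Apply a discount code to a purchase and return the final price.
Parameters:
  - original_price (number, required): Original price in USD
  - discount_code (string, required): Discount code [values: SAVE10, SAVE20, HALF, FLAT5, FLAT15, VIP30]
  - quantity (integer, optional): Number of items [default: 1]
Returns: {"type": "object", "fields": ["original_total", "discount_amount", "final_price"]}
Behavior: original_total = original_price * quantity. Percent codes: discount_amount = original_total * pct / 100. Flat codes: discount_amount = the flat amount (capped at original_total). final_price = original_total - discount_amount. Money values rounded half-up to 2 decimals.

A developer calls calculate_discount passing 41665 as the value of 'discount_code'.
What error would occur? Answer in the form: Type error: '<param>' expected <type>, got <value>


Spec: 'discount_code' is declared as string; 41665 is an integer.
Type error: 'discount_code' expected string, got 41665


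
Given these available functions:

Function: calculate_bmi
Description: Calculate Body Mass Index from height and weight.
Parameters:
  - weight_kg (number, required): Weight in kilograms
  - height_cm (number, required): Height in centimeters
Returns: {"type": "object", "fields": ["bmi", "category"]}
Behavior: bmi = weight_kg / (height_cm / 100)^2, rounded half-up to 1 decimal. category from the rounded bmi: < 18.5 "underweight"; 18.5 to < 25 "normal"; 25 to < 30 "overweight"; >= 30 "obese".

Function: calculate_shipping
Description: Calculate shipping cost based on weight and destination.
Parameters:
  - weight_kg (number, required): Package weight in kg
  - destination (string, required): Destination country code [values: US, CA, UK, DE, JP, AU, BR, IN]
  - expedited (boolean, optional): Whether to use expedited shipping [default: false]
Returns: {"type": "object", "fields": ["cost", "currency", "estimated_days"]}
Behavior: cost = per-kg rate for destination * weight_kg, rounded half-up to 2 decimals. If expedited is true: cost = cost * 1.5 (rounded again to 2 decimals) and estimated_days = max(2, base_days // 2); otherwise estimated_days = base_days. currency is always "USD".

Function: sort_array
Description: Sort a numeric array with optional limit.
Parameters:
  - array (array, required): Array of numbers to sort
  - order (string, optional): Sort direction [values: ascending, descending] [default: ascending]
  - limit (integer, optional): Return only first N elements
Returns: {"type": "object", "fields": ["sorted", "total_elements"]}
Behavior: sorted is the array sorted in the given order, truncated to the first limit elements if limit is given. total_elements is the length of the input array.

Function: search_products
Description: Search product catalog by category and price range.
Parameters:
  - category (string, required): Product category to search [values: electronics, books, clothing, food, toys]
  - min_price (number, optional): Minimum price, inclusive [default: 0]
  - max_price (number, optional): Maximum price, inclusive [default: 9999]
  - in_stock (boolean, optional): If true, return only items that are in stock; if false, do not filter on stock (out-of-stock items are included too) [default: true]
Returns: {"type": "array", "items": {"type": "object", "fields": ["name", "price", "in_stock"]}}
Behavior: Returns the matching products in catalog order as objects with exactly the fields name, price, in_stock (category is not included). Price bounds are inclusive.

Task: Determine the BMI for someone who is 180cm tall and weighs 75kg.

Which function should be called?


The task needs a function whose description is: Calculate Body Mass Index from height and weight.
calculate_bmi
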